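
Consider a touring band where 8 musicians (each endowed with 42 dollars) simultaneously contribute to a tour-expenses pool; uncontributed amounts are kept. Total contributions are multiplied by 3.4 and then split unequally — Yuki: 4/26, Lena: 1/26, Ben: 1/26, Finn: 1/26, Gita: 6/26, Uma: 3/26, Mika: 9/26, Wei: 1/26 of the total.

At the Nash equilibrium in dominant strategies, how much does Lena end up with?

For player j, contributing a unit is worthwhile iff 3.4 × (j's share) ≥ 1, i.e. iff j's share is at least 0.2941.
Only Mika (9/26) clears that bar, contributing 42; the remaining 7 contribute 0. Total contributed: 42.
Lena keeps 42 and receives 3.4 × 42 × 1/26 = 5.49 from the tour-expenses pool, for a payoff of 47.49.

47.49 dollars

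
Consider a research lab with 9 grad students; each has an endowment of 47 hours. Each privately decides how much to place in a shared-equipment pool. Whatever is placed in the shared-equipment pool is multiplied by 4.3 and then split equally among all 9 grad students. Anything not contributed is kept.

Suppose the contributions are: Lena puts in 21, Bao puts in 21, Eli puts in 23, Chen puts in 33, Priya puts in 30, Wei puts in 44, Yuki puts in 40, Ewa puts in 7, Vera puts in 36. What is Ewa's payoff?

161.83 hours

Total contributed: 21 + 21 + 23 + 33 + 30 + 44 + 40 + 7 + 36 = 255.
Each receives 4.3 × 255 / 9 = 121.83 from the shared-equipment pool.
Ewa keeps 47 − 7 = 40, so Ewa's payoff is 40 + 121.83 = 161.83.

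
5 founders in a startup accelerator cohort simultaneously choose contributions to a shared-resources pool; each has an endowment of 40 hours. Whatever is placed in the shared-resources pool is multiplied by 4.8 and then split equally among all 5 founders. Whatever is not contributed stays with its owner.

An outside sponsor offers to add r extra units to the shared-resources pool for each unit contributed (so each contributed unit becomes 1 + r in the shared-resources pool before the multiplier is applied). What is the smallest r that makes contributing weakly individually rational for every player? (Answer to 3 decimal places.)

0.042

With matching at rate r, one contributed unit becomes (1 + r) in the shared-resources pool and returns 4.8 × (1 + r) / 5 to the contributor.
Setting this equal to 1: 1 + r = 5/4.8 = 1.0417.
So the minimum matching rate is r = 1.0417 − 1 = 0.042.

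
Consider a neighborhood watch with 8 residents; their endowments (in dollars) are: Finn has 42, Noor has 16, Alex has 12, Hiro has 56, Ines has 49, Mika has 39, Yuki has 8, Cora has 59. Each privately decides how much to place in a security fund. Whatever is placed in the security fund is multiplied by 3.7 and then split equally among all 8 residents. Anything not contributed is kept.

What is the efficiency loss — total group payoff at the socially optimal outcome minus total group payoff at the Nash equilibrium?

The private return per contributed unit is 3.7/8 = 0.4625 < 1 for every player regardless of endowment, so the Nash equilibrium is zero contribution and the group total is Σ E_j = 42 + 16 + 12 + 56 + 49 + 39 + 8 + 59 = 281.
Each contributed unit returns 3.700 to the group, so the social optimum is full contribution by everyone: group total = 3.700 × 281 = 1039.70.
Efficiency loss = (3.700 − 1) × 281 = 758.70.

758.70 dollars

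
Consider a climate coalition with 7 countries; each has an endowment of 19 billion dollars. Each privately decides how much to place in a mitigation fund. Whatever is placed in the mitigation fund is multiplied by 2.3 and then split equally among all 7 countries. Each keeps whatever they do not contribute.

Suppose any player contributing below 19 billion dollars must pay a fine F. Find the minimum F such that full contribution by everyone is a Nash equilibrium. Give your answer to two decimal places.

12.76 billion dollars

Given the others contribute fully, the best deviation is to contribute 0 (any partial contribution still incurs the fine and gives up units whose private return 0.3286 is below 1).
Deviating from 19 to 0 saves 19 billion dollars but forfeits the deviator's share of the drop in the mitigation fund: 2.3/7 × 19 = 6.24.
So the deviation gain is 19 − 6.24 = 12.76, and the fine must be at least 12.76 billion dollars to wipe it out.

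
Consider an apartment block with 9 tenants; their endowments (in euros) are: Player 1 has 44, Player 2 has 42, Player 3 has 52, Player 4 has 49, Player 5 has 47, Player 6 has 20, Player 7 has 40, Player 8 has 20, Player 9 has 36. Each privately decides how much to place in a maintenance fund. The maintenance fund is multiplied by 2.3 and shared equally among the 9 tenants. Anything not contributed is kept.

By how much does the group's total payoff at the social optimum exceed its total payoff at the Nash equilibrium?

455.00 euros

The private return per contributed unit is 2.3/9 = 0.2556 < 1 for every player regardless of endowment, so the Nash equilibrium is zero contribution and the group total is Σ E_j = 44 + 42 + 52 + 49 + 47 + 20 + 40 + 20 + 36 = 350.
Each contributed unit returns 2.300 to the group, so the social optimum is full contribution by everyone: group total = 2.300 × 350 = 805.00.
Efficiency loss = (2.300 − 1) × 350 = 455.00.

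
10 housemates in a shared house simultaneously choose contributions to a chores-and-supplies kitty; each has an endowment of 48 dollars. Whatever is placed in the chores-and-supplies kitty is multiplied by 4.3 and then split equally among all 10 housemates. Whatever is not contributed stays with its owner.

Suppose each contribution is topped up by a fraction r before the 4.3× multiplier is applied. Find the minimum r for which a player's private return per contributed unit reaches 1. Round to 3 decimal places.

With matching at rate r, one contributed unit becomes (1 + r) in the chores-and-supplies kitty and returns 4.3 × (1 + r) / 10 to the contributor.
Setting this equal to 1: 1 + r = 10/4.3 = 2.3256.
So the minimum matching rate is r = 2.3256 − 1 = 1.326.

1.326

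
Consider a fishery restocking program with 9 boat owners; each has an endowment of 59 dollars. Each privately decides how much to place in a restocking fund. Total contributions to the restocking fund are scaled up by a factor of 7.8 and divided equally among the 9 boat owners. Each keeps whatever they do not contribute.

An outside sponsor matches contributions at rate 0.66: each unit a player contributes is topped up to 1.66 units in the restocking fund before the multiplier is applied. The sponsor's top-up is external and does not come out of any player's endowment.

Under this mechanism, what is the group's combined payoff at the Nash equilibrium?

With the mechanism, a contributed unit returns 7.8 × 1.66 / 9 = 1.4387 per unit of net cost to the contributor — now above 1 — so contributing fully is weakly dominant for every player.
At the Nash equilibrium everyone contributes 59. Group total payoff = 7.8 × 1.66 × 531 = 6875.39.

6875.39 dollars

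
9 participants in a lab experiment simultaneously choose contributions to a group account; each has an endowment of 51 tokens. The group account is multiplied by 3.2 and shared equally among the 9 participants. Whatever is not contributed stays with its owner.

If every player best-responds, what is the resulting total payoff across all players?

459.00 tokens

Each contributed unit returns 3.2/9 = 0.3556 to its contributor — below 1 — so contributing 0 is dominant for every player. At the Nash equilibrium everyone keeps their 51, and the group total is 9 × 51 = 459.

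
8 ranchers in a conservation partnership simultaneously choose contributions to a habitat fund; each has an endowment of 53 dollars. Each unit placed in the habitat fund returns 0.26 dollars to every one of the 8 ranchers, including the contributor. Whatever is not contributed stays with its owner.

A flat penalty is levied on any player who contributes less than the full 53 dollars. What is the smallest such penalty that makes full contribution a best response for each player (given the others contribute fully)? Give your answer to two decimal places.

39.22 dollars

Given the others contribute fully, the best deviation is to contribute 0 (any partial contribution still incurs the fine and gives up units whose private return 0.26 is below 1).
Deviating from 53 to 0 saves 53 dollars but forfeits the deviator's share of the drop in the habitat fund: 0.26 × 53 = 13.78.
So the deviation gain is 53 − 13.78 = 39.22, and the fine must be at least 39.22 dollars to wipe it out.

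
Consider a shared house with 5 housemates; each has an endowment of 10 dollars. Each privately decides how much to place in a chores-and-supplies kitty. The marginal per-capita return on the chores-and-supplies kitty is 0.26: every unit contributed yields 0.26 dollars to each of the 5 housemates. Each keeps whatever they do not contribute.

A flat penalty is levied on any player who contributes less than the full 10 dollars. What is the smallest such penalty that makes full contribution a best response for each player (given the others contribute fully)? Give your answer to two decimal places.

7.40 dollars

Given the others contribute fully, the best deviation is to contribute 0 (any partial contribution still incurs the fine and gives up units whose private return 0.26 is below 1).
Deviating from 10 to 0 saves 10 dollars but forfeits the deviator's share of the drop in the chores-and-supplies kitty: 0.26 × 10 = 2.60.
So the deviation gain is 10 − 2.60 = 7.40, and the fine must be at least 7.40 dollars to wipe it out.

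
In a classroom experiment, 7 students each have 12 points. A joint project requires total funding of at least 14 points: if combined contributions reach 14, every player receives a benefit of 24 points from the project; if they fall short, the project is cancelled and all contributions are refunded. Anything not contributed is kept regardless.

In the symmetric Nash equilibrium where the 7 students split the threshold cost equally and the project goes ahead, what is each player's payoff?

34 points

Equal share of the threshold: 14/7 = 2.
At this profile no one gains by cutting their contribution: any cut drops the total below 14, the project is cancelled, contributions are refunded, and the deviator ends with 12, which is less than 12 − 2 + 24 = 34. Contributing more than 2 just wastes the excess. So contributing exactly 2 is a best response.
Each player's payoff: 12 − 2 + 24 = 34.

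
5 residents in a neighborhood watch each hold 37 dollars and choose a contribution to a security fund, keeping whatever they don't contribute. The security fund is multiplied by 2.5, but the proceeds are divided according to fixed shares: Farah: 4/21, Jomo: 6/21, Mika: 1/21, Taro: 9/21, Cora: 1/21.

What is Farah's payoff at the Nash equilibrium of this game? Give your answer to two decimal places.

54.62 dollars

A player with share s gets back 2.5·s per unit contributed, so full contribution is dominant for anyone with s > 1/2.5 = 0.4000 and zero contribution is dominant for anyone below.
The only share above 0.4000 is Taro's 9/21, contributing 37; the remaining 4 contribute 0. Total contributed: 37.
Farah keeps 37 and receives 2.5 × 37 × 4/21 = 17.62 from the security fund, for a payoff of 54.62.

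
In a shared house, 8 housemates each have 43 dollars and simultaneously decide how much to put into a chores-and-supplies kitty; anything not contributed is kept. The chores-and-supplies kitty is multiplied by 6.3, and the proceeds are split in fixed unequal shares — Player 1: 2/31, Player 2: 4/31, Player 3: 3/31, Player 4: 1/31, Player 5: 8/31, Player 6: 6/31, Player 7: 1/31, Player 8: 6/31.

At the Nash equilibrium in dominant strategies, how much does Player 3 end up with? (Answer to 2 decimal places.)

Each unit j contributes comes back to j as 6.3 × (j's share), so j prefers to contribute only if that share exceeds 1/6.3 = 0.1587; otherwise keeping the unit dominates.
Player 5, Player 6 and Player 8 are above the threshold, contributing 43 each; the remaining 5 contribute 0. Total contributed: 129.
Player 3 keeps 43 and receives 6.3 × 129 × 3/31 = 78.65 from the chores-and-supplies kitty, for a payoff of 121.65.

121.65 dollars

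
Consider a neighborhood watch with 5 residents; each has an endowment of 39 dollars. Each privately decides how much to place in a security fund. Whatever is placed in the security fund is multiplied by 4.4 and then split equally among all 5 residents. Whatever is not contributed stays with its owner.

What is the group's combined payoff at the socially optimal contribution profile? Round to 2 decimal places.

Each contributed unit returns 4.400 to the group as a whole (0.8800 to each of 5 players), which exceeds 1, so the social optimum is full contribution: group total = 4.400 × 195 = 858.00.

858.00 dollars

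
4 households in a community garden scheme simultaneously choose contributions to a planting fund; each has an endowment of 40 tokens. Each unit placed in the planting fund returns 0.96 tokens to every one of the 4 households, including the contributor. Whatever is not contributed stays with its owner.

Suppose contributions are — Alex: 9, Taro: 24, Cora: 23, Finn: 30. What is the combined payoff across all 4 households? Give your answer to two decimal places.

404.24 tokens

Total contributed: 9 + 24 + 23 + 30 = 86; total kept: 4 × 40 − 86 = 74.
The planting fund pays out 0.96 × 4 × 86 = 330.24 in aggregate.
Group total = 74 + 330.24 = 404.24.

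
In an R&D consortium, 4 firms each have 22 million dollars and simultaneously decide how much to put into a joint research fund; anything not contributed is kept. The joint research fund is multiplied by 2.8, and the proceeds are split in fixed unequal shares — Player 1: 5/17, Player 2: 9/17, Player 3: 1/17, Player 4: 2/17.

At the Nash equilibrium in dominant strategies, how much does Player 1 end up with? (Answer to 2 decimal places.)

40.12 million dollars

Each unit j contributes comes back to j as 2.8 × (j's share), so j prefers to contribute only if that share exceeds 1/2.8 = 0.3571; otherwise keeping the unit dominates.
Only Player 2 (9/17) clears that bar, contributing 22; the remaining 3 contribute 0. Total contributed: 22.
Player 1 keeps 22 and receives 2.8 × 22 × 5/17 = 18.12 from the joint research fund, for a payoff of 40.12.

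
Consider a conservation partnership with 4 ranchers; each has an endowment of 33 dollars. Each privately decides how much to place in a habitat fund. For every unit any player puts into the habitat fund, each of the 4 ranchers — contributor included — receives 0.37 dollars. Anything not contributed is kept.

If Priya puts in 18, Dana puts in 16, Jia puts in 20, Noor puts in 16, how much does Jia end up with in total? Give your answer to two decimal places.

38.90 dollars

Total contributed: 18 + 16 + 20 + 16 = 70.
Each receives 0.37 × 70 = 25.90 from the habitat fund.
Jia keeps 33 − 20 = 13, so Jia's payoff is 13 + 25.90 = 38.90.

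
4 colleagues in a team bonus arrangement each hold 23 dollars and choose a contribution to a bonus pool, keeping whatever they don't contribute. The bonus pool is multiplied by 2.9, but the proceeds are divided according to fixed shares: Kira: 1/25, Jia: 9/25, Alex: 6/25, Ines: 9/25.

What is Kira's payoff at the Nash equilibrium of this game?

28.34 dollars

A player with share s gets back 2.9·s per unit contributed, so full contribution is dominant for anyone with s > 1/2.9 = 0.3448 and zero contribution is dominant for anyone below.
Jia and Ines clear that bar, contributing 23 each; the remaining 2 contribute 0. Total contributed: 46.
Kira keeps 23 and receives 2.9 × 46 × 1/25 = 5.34 from the bonus pool, for a payoff of 28.34.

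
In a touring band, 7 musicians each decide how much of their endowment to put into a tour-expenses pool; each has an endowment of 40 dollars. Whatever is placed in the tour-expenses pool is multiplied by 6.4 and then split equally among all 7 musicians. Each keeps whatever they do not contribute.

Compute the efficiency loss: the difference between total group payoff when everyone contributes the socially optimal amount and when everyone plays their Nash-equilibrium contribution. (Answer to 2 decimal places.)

1512.00 dollars

Each contributed unit returns 6.4/7 = 0.9143 to its contributor — below 1 — so contributing 0 is dominant for every player. At the Nash equilibrium everyone keeps their 40, and the group total is 7 × 40 = 280.
Each contributed unit returns 6.400 to the group as a whole (0.9143 to each of 7 players), which exceeds 1, so the social optimum is full contribution: group total = 6.400 × 280 = 1792.00.
Efficiency loss = 1792.00 − 280 = 1512.00.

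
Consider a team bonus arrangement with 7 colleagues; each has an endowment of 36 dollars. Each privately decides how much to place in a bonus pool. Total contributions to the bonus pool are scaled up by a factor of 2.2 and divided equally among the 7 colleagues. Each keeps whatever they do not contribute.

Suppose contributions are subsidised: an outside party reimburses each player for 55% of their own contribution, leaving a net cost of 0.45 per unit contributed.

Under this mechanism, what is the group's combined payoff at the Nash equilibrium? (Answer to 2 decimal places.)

With the mechanism, a contributed unit returns (2.2/7) / 0.45 = 0.6984 per unit of net cost — still below 1 — so contributing 0 remains dominant for every player.
Everyone keeps their endowment and the group total is 7 × 36 = 252.

252.00 dollars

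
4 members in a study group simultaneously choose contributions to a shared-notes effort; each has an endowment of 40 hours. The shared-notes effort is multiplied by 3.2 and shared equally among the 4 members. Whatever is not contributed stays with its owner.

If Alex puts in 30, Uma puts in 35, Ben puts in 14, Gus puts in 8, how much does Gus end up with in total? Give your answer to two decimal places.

Total contributed: 30 + 35 + 14 + 8 = 87.
Each receives 3.2 × 87 / 4 = 69.60 from the shared-notes effort.
Gus keeps 40 − 8 = 32, so Gus's payoff is 32 + 69.60 = 101.60.

101.60 hours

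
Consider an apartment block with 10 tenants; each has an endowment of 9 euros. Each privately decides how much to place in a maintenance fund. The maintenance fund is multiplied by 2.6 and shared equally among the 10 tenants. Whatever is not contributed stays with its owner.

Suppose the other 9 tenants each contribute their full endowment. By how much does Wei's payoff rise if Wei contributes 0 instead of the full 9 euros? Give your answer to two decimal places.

6.66 euros

Switching from a contribution of 9 to 0 lets Wei keep an extra 9 euros, but lowers the maintenance fund by 9, which costs Wei their own share of that drop: 2.6/10 × 9 = 2.34.
Net gain = 9 − 2.34 = 6.66. The private return per contributed unit (0.2600) is below 1, so free-riding is indeed the best response regardless of what the others do.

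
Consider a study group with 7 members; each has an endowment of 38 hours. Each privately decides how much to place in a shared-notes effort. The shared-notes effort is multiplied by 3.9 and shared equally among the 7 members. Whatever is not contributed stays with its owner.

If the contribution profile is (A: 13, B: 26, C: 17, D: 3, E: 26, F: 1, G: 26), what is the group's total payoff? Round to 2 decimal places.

Total contributed: 13 + 26 + 17 + 3 + 26 + 1 + 26 = 112; total kept: 7 × 38 − 112 = 154.
The shared-notes effort pays out 3.9 × 112 = 436.80 in aggregate.
Group total = 154 + 436.80 = 590.80.

590.80 hours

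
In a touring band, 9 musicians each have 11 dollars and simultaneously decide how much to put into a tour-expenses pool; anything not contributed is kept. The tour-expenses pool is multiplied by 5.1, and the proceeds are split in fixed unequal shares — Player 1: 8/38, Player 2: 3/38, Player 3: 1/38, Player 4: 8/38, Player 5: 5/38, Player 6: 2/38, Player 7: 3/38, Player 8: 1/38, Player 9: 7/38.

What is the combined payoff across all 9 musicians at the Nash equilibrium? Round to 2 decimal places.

A player with share s gets back 5.1·s per unit contributed, so full contribution is dominant for anyone with s > 1/5.1 = 0.1961 and zero contribution is dominant for anyone below.
Player 1 and Player 4 clear that bar, contributing 11 each; the remaining 7 contribute 0. Total contributed: 22.
The tour-expenses pool pays out 5.1 × 22 = 112.20 in total (split across the unequal shares, but the aggregate is all that matters for the group sum).
The 7 free-riders keep 11 each, adding 77. Group total = 77 + 112.20 = 189.20.

189.20 dollars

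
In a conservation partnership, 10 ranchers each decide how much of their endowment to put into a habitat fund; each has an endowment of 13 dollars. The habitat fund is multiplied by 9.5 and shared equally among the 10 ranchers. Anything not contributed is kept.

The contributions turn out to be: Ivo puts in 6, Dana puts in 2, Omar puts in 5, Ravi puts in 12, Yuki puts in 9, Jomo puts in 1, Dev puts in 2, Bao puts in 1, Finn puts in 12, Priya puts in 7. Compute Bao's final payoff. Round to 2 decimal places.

66.15 dollars

Total contributed: 6 + 2 + 5 + 12 + 9 + 1 + 2 + 1 + 12 + 7 = 57.
Each receives 9.5 × 57 / 10 = 54.15 from the habitat fund.
Bao keeps 13 − 1 = 12, so Bao's payoff is 12 + 54.15 = 66.15.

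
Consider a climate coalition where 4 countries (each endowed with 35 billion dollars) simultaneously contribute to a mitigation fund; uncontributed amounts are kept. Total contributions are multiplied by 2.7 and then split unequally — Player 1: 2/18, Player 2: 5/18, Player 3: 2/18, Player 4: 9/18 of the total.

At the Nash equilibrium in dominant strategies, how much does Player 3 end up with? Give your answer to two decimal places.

A player with share s gets back 2.7·s per unit contributed, so full contribution is dominant for anyone with s > 1/2.7 = 0.3704 and zero contribution is dominant for anyone below.
Player 4 alone (share 9/18) is above the threshold, contributing 35; the remaining 3 contribute 0. Total contributed: 35.
Player 3 keeps 35 and receives 2.7 × 35 × 2/18 = 10.50 from the mitigation fund, for a payoff of 45.50.

45.50 billion dollars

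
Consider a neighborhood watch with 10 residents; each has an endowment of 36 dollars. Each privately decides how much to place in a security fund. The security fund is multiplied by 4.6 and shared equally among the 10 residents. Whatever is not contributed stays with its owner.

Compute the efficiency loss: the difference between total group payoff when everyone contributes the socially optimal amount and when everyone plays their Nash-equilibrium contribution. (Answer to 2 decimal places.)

Each contributed unit returns 4.6/10 = 0.4600 to its contributor — below 1 — so contributing 0 is dominant for every player. At the Nash equilibrium everyone keeps their 36, and the group total is 10 × 36 = 360.
Each contributed unit returns 4.600 to the group as a whole (0.4600 to each of 10 players), which exceeds 1, so the social optimum is full contribution: group total = 4.600 × 360 = 1656.00.
Efficiency loss = 1656.00 − 360 = 1296.00.

1296.00 dollars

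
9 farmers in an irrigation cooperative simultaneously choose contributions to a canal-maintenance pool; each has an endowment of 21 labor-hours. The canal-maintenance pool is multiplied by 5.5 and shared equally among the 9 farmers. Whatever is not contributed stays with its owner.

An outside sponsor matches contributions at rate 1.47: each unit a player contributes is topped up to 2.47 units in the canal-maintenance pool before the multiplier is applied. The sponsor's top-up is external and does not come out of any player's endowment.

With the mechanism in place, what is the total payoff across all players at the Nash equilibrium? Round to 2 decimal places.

2567.57 labor-hours

With the mechanism, a contributed unit returns 5.5 × 2.47 / 9 = 1.5094 per unit of net cost to the contributor — now above 1 — so contributing fully is weakly dominant for every player.
At the Nash equilibrium everyone contributes 21. Group total payoff = 5.5 × 2.47 × 189 = 2567.57.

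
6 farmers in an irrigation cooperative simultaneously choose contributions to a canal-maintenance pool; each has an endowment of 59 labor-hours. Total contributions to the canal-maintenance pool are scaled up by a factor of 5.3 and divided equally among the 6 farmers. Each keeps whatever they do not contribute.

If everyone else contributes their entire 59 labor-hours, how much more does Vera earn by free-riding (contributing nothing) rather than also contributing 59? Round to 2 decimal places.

Switching from a contribution of 59 to 0 lets Vera keep an extra 59 labor-hours, but lowers the canal-maintenance pool by 59, which costs Vera their own share of that drop: 5.3/6 × 59 = 52.12.
Net gain = 59 − 52.12 = 6.88. The private return per contributed unit (0.8833) is below 1, so free-riding is indeed the best response regardless of what the others do.

6.88 labor-hours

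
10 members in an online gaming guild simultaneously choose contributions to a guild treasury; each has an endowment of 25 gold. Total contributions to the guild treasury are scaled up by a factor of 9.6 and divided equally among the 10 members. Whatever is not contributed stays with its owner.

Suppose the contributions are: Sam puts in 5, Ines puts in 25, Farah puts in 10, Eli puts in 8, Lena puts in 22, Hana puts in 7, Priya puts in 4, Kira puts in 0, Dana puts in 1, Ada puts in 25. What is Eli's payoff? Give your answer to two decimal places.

Total contributed: 5 + 25 + 10 + 8 + 22 + 7 + 4 + 0 + 1 + 25 = 107.
Each receives 9.6 × 107 / 10 = 102.72 from the guild treasury.
Eli keeps 25 − 8 = 17, so Eli's payoff is 17 + 102.72 = 119.72.

119.72 gold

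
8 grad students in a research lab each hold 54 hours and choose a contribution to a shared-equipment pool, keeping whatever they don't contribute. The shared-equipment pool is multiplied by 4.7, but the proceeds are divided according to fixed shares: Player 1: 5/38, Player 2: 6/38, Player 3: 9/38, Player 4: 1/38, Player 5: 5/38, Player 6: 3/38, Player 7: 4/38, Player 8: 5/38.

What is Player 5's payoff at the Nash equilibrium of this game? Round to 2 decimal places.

For player j, contributing a unit is worthwhile iff 4.7 × (j's share) ≥ 1, i.e. iff j's share is at least 0.2128.
Only Player 3 (9/38) clears that bar, contributing 54; the remaining 7 contribute 0. Total contributed: 54.
Player 5 keeps 54 and receives 4.7 × 54 × 5/38 = 33.39 from the shared-equipment pool, for a payoff of 87.39.

87.39 hours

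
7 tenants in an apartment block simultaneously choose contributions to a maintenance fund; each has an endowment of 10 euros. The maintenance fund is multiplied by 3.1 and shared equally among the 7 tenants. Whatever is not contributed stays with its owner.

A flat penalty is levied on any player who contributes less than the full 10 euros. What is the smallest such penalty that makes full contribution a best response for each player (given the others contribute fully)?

Given the others contribute fully, the best deviation is to contribute 0 (any partial contribution still incurs the fine and gives up units whose private return 0.4429 is below 1).
Deviating from 10 to 0 saves 10 euros but forfeits the deviator's share of the drop in the maintenance fund: 3.1/7 × 10 = 4.43.
So the deviation gain is 10 − 4.43 = 5.57, and the fine must be at least 5.57 euros to wipe it out.

5.57 euros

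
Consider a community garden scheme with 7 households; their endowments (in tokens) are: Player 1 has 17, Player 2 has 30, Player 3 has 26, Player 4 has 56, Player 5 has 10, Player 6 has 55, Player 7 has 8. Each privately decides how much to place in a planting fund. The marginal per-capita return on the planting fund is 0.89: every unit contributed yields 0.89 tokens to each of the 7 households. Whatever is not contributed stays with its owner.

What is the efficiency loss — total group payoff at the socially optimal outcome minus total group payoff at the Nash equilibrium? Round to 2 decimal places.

1056.46 tokens

The private return per contributed unit is 0.89 < 1 for everyone, so the Nash equilibrium is zero contribution and the group total is Σ E_j = 17 + 30 + 26 + 56 + 10 + 55 + 8 = 202.
Each contributed unit returns 6.230 to the group, so the social optimum is full contribution by everyone: group total = 6.230 × 202 = 1258.46.
Efficiency loss = (6.230 − 1) × 202 = 1056.46.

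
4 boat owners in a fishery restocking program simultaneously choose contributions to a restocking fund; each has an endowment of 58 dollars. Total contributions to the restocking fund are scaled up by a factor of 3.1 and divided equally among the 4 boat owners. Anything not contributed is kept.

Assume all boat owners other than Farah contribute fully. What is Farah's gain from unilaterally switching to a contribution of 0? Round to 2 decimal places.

13.05 dollars

Switching from a contribution of 58 to 0 lets Farah keep an extra 58 dollars, but lowers the restocking fund by 58, which costs Farah their own share of that drop: 3.1/4 × 58 = 44.95.
Net gain = 58 − 44.95 = 13.05. The private return per contributed unit (0.7750) is below 1, so free-riding is indeed the best response regardless of what the others do.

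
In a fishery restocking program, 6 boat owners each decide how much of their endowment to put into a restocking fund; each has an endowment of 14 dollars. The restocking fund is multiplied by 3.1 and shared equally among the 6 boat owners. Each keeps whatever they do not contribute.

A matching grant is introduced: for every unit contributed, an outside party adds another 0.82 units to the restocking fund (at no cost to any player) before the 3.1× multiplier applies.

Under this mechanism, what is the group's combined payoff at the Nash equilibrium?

84.00 dollars

Even with the mechanism, each unit contributed returns only 3.1 × 1.82 / 6 = 0.9403 per unit of net cost, so contributing nothing is still dominant.
At the Nash equilibrium no one contributes; group total payoff = 6 × 14 = 84.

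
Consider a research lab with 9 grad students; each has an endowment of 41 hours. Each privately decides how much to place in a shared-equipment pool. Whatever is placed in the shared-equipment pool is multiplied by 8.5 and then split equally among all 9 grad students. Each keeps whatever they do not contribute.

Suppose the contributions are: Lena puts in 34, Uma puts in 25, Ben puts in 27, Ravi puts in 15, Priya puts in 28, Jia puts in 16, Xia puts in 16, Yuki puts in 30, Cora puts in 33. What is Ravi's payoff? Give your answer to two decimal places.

237.56 hours

Total contributed: 34 + 25 + 27 + 15 + 28 + 16 + 16 + 30 + 33 = 224.
Each receives 8.5 × 224 / 9 = 211.56 from the shared-equipment pool.
Ravi keeps 41 − 15 = 26, so Ravi's payoff is 26 + 211.56 = 237.56.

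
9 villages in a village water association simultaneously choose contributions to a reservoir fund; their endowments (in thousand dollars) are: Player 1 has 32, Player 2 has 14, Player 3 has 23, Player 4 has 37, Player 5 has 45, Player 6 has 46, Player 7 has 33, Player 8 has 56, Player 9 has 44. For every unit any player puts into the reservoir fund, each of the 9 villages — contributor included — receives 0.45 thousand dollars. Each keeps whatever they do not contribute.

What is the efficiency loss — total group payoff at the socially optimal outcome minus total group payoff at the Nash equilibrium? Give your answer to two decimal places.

The private return per contributed unit is 0.45 < 1 for everyone, so the Nash equilibrium is zero contribution and the group total is Σ E_j = 32 + 14 + 23 + 37 + 45 + 46 + 33 + 56 + 44 = 330.
Each contributed unit returns 4.050 to the group, so the social optimum is full contribution by everyone: group total = 4.050 × 330 = 1336.50.
Efficiency loss = (4.050 − 1) × 330 = 1006.50.

1006.50 thousand dollars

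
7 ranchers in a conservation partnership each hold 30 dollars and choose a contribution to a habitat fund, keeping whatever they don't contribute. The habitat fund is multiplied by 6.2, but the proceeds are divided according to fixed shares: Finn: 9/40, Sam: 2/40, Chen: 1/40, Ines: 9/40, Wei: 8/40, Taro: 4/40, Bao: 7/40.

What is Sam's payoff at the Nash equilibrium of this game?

67.20 dollars

Player j's private return per contributed unit is 6.2 × (j's share). Contributing is weakly dominant for j when that share is at least 1/6.2 = 0.1613, and contributing 0 is dominant otherwise.
Finn, Ines, Wei and Bao are above the threshold, contributing 30 each; the remaining 3 contribute 0. Total contributed: 120.
Sam keeps 30 and receives 6.2 × 120 × 2/40 = 37.20 from the habitat fund, for a payoff of 67.20.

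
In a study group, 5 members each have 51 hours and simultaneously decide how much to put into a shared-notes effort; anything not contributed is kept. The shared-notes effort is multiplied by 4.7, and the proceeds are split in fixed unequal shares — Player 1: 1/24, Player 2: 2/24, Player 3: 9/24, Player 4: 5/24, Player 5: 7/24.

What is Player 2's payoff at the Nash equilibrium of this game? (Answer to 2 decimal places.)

For player j, contributing a unit is worthwhile iff 4.7 × (j's share) ≥ 1, i.e. iff j's share is at least 0.2128.
Player 3 and Player 5 are above the threshold, contributing 51 each; the remaining 3 contribute 0. Total contributed: 102.
Player 2 keeps 51 and receives 4.7 × 102 × 2/24 = 39.95 from the shared-notes effort, for a payoff of 90.95.

90.95 hours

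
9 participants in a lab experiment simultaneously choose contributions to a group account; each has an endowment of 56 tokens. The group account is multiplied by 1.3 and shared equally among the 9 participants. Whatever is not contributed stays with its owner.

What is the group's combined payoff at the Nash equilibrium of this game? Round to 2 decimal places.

504.00 tokens

Each contributed unit returns 1.3/9 = 0.1444 to its contributor — below 1 — so contributing 0 is dominant for every player. At the Nash equilibrium everyone keeps their 56, and the group total is 9 × 56 = 504.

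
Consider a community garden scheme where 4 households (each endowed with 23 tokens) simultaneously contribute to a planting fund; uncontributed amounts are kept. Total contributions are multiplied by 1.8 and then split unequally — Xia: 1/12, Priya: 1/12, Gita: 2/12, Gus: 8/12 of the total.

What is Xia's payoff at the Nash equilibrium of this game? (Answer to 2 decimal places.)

26.45 tokens

Each unit j contributes comes back to j as 1.8 × (j's share), so j prefers to contribute only if that share exceeds 1/1.8 = 0.5556; otherwise keeping the unit dominates.
The only share above 0.5556 is Gus's 8/12, contributing 23; the remaining 3 contribute 0. Total contributed: 23.
Xia keeps 23 and receives 1.8 × 23 × 1/12 = 3.45 from the planting fund, for a payoff of 26.45.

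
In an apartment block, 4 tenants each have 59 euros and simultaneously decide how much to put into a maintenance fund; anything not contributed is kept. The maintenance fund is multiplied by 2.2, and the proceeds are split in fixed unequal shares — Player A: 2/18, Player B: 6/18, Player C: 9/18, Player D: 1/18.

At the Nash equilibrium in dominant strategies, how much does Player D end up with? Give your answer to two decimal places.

A player with share s gets back 2.2·s per unit contributed, so full contribution is dominant for anyone with s > 1/2.2 = 0.4545 and zero contribution is dominant for anyone below.
The only share above 0.4545 is Player C's 9/18, contributing 59; the remaining 3 contribute 0. Total contributed: 59.
Player D keeps 59 and receives 2.2 × 59 × 1/18 = 7.21 from the maintenance fund, for a payoff of 66.21.

66.21 euros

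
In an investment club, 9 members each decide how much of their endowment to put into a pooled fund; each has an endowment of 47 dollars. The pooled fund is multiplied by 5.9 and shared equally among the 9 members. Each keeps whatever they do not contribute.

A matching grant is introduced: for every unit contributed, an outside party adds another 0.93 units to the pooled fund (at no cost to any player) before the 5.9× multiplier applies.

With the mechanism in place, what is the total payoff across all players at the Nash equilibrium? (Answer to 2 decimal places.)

The effective private return per unit is now 5.9 × 1.93 / 9 = 1.2652 > 1, so every player's dominant strategy flips to full contribution.
So the Nash equilibrium is full contribution by all 9; the group earns 5.9 × 1.93 × 423 = 4816.70.

4816.70 dollars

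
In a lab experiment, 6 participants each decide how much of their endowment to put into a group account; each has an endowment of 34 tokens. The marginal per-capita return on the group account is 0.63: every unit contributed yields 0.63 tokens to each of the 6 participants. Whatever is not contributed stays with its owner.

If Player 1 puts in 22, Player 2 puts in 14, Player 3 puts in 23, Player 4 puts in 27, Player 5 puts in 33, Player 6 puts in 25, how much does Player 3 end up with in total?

Total contributed: 22 + 14 + 23 + 27 + 33 + 25 = 144.
Each receives 0.63 × 144 = 90.72 from the group account.
Player 3 keeps 34 − 23 = 11, so Player 3's payoff is 11 + 90.72 = 101.72.

101.72 tokens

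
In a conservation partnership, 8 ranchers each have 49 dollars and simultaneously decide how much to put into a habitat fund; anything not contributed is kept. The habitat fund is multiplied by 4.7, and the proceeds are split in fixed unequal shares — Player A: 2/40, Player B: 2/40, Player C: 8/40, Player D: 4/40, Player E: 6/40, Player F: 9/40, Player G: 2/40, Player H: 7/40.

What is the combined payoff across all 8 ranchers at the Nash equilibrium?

A player with share s gets back 4.7·s per unit contributed, so full contribution is dominant for anyone with s > 1/4.7 = 0.2128 and zero contribution is dominant for anyone below.
The only share above 0.2128 is Player F's 9/40, contributing 49; the remaining 7 contribute 0. Total contributed: 49.
The habitat fund pays out 4.7 × 49 = 230.30 in total (split across the unequal shares, but the aggregate is all that matters for the group sum).
The 7 free-riders keep 49 each, adding 343. Group total = 343 + 230.30 = 573.30.

573.30 dollars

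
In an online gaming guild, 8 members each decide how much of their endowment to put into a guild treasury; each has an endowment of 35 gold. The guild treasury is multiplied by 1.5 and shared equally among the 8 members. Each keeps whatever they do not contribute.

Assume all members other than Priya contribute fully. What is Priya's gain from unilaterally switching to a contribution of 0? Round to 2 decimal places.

28.44 gold

Switching from a contribution of 35 to 0 lets Priya keep an extra 35 gold, but lowers the guild treasury by 35, which costs Priya their own share of that drop: 1.5/8 × 35 = 6.56.
Net gain = 35 − 6.56 = 28.44. The private return per contributed unit (0.1875) is below 1, so free-riding is indeed the best response regardless of what the others do.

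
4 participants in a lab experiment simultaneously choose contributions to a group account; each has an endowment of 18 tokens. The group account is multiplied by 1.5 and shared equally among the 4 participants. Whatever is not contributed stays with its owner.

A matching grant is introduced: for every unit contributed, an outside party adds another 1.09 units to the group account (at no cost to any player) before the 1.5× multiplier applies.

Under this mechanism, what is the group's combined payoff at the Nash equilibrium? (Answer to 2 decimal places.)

Even with the mechanism, each unit contributed returns only 1.5 × 2.09 / 4 = 0.7838 per unit of net cost, so contributing nothing is still dominant.
Everyone keeps their endowment and the group total is 4 × 18 = 72.

72.00 tokens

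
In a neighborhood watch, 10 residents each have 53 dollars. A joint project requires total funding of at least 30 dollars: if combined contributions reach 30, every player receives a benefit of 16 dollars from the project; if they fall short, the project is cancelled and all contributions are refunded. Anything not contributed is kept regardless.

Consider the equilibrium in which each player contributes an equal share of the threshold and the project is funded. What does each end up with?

Equal share of the threshold: 30/10 = 3.
At this profile no one gains by cutting their contribution: any cut drops the total below 30, the project is cancelled, contributions are refunded, and the deviator ends with 53, which is less than 53 − 3 + 16 = 66. Contributing more than 3 just wastes the excess. So contributing exactly 3 is a best response.
Each player's payoff: 53 − 3 + 16 = 66.

66 dollars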